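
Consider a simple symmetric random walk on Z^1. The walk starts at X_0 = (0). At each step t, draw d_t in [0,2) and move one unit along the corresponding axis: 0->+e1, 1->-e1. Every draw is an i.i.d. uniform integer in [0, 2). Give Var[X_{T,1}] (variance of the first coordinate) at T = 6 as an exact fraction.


Outcome values over d=0..1: [1, -1]
Σy = 0, Σy² = 2, M = 2
μ = 0/2 = 0,  σ² = 2/2 − (0)² = 1
Independent increments: Var[X_6] = 6·σ² = 6·(1) = 6

6


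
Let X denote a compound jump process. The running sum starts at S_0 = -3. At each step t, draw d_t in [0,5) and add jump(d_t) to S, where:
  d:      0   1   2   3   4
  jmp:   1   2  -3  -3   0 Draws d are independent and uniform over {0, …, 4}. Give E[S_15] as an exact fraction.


Outcome values over d=0..4: [1, 2, -3, -3, 0]
Σy = -3, Σy² = 23, M = 5
μ = -3/5 = -3/5,  σ² = 23/5 − (-3/5)² = 106/25
E[S_15] = -3 + 15·(-3/5) = -12

-12


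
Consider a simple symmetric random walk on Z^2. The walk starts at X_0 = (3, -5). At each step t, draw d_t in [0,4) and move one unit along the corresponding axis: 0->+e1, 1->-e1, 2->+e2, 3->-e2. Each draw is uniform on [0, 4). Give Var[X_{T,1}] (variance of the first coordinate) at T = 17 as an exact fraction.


17/2

Outcome values over d=0..3: [1, -1, 0, 0]
Σy = 0, Σy² = 2, M = 4
μ = 0/4 = 0,  σ² = 2/4 − (0)² = 1/2
Independent increments: Var[X_17] = 17·σ² = 17·(1/2) = 17/2


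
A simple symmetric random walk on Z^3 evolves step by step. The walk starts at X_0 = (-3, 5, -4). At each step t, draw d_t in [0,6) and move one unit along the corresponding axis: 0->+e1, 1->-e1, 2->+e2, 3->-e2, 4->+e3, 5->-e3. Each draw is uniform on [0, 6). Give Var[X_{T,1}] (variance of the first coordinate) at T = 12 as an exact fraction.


4

Outcome values over d=0..5: [1, -1, 0, 0, 0, 0]
Σy = 0, Σy² = 2, M = 6
μ = 0/6 = 0,  σ² = 2/6 − (0)² = 1/3
Independent increments: Var[X_12] = 12·σ² = 12·(1/3) = 4


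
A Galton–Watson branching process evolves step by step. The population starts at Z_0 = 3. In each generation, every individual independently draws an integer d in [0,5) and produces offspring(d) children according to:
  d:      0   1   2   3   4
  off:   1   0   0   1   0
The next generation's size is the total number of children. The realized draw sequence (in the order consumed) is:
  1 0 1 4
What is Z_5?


gen 0: Z_0=3, draws=[1, 0, 1], offspring=[0, 1, 0], Z_1=1
gen 1: Z_1=1, draws=[4], offspring=[0], Z_2=0
gen 2: Z_2=0, draws=[], offspring=[], Z_3=0
gen 3: Z_3=0, draws=[], offspring=[], Z_4=0
gen 4: Z_4=0, draws=[], offspring=[], Z_5=0

0


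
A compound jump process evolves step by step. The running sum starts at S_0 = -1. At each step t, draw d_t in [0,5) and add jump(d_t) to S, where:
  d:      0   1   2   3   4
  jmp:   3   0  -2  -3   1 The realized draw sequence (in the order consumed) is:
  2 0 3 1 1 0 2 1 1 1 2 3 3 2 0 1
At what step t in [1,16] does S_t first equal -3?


t=0: S=-1, d=2, jump=-2, S_1=-3
t=1: S=-3, d=0, jump=3, S_2=0
t=2: S=0, d=3, jump=-3, S_3=-3
t=3: S=-3, d=1, jump=0, S_4=-3
t=4: S=-3, d=1, jump=0, S_5=-3
t=5: S=-3, d=0, jump=3, S_6=0
t=6: S=0, d=2, jump=-2, S_7=-2
t=7: S=-2, d=1, jump=0, S_8=-2
t=8: S=-2, d=1, jump=0, S_9=-2
t=9: S=-2, d=1, jump=0, S_10=-2
t=10: S=-2, d=2, jump=-2, S_11=-4
t=11: S=-4, d=3, jump=-3, S_12=-7
t=12: S=-7, d=3, jump=-3, S_13=-10
t=13: S=-10, d=2, jump=-2, S_14=-12
t=14: S=-12, d=0, jump=3, S_15=-9
t=15: S=-9, d=1, jump=0, S_16=-9

1


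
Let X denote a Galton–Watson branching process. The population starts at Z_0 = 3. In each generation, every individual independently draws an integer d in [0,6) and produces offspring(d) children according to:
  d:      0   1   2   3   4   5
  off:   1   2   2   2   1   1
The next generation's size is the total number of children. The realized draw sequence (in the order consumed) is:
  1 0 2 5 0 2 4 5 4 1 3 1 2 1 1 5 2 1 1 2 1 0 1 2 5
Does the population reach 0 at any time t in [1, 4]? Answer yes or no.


gen 0: Z_0=3, draws=[1, 0, 2], offspring=[2, 1, 2], Z_1=5
gen 1: Z_1=5, draws=[5, 0, 2, 4, 5], offspring=[1, 1, 2, 1, 1], Z_2=6
gen 2: Z_2=6, draws=[4, 1, 3, 1, 2, 1], offspring=[1, 2, 2, 2, 2, 2], Z_3=11
gen 3: Z_3=11, draws=[1, 5, 2, 1, 1, 2, 1, 0, 1, 2, 5], offspring=[2, 1, 2, 2, 2, 2, 2, 1, 2, 2, 1], Z_4=19

no


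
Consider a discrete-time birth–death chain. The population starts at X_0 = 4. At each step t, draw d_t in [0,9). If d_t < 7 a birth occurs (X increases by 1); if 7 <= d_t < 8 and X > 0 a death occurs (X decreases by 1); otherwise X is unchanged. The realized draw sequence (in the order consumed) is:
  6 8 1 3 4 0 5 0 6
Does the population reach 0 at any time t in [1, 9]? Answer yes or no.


t=0: X=4, d=6 → birth, X_1=5
t=1: X=5, d=8 → hold, X_2=5
t=2: X=5, d=1 → birth, X_3=6
t=3: X=6, d=3 → birth, X_4=7
t=4: X=7, d=4 → birth, X_5=8
t=5: X=8, d=0 → birth, X_6=9
t=6: X=9, d=5 → birth, X_7=10
t=7: X=10, d=0 → birth, X_8=11
t=8: X=11, d=6 → birth, X_9=12

no


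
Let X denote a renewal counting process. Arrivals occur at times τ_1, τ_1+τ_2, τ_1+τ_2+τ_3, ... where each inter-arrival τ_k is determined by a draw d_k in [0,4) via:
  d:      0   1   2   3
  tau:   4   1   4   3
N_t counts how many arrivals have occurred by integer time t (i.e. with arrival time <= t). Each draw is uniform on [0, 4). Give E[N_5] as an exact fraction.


Inter-arrival values over d=0..3: [4, 1, 4, 3]
Each d has probability 1/4, so the pmf of τ is: f(1) = 1/4, f(3) = 1/4, f(4) = 1/2
Renewal equation for m(n) = E[N_n]: condition on τ_1 = k (if k <= n, one arrival plus a fresh copy on the remaining n−k steps): m(n) = F(n) + Σ_{k<=n} f(k)·m(n−k), where F(n) = P(τ <= n) and m(0) = 0
m(1) = F(1) = 1/4
m(2) = F(2) + f(1)·m(1) = 1/4 + 1/4·1/4 = 5/16
m(3) = F(3) + f(1)·m(2) = 1/2 + 1/4·5/16 = 37/64
m(4) = F(4) + f(1)·m(3) + f(3)·m(1) = 1 + 1/4·37/64 + 1/4·1/4 = 309/256
m(5) = F(5) + f(1)·m(4) + f(3)·m(2) + f(4)·m(1) = 1 + 1/4·309/256 + 1/4·5/16 + 1/2·1/4 = 1541/1024
E[N_5] = m(5) = 1541/1024

1541/1024


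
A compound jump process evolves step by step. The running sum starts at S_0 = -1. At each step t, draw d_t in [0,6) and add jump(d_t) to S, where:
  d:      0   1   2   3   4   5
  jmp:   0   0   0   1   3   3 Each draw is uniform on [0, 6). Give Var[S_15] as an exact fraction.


Outcome values over d=0..5: [0, 0, 0, 1, 3, 3]
Σy = 7, Σy² = 19, M = 6
μ = 7/6 = 7/6,  σ² = 19/6 − (7/6)² = 65/36
Independent increments: Var[S_15] = 15·σ² = 15·(65/36) = 325/12

325/12


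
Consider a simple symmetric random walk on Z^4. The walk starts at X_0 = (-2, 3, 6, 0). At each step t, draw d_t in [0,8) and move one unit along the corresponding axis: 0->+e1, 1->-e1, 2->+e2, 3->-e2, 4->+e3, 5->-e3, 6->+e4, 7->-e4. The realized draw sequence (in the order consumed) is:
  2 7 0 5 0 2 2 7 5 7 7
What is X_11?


(0, 6, 4, -4)

t=0: X=(-2, 3, 6, 0), d=2 → +e2, X_1=(-2, 4, 6, 0)
t=1: X=(-2, 4, 6, 0), d=7 → -e4, X_2=(-2, 4, 6, -1)
t=2: X=(-2, 4, 6, -1), d=0 → +e1, X_3=(-1, 4, 6, -1)
t=3: X=(-1, 4, 6, -1), d=5 → -e3, X_4=(-1, 4, 5, -1)
t=4: X=(-1, 4, 5, -1), d=0 → +e1, X_5=(0, 4, 5, -1)
t=5: X=(0, 4, 5, -1), d=2 → +e2, X_6=(0, 5, 5, -1)
t=6: X=(0, 5, 5, -1), d=2 → +e2, X_7=(0, 6, 5, -1)
t=7: X=(0, 6, 5, -1), d=7 → -e4, X_8=(0, 6, 5, -2)
t=8: X=(0, 6, 5, -2), d=5 → -e3, X_9=(0, 6, 4, -2)
t=9: X=(0, 6, 4, -2), d=7 → -e4, X_10=(0, 6, 4, -3)
t=10: X=(0, 6, 4, -3), d=7 → -e4, X_11=(0, 6, 4, -4)


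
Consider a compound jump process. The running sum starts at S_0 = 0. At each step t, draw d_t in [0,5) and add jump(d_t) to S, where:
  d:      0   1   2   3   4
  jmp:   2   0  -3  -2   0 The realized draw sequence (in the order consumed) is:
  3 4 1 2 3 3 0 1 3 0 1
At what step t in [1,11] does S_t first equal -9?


6

t=0: S=0, d=3, jump=-2, S_1=-2
t=1: S=-2, d=4, jump=0, S_2=-2
t=2: S=-2, d=1, jump=0, S_3=-2
t=3: S=-2, d=2, jump=-3, S_4=-5
t=4: S=-5, d=3, jump=-2, S_5=-7
t=5: S=-7, d=3, jump=-2, S_6=-9
t=6: S=-9, d=0, jump=2, S_7=-7
t=7: S=-7, d=1, jump=0, S_8=-7
t=8: S=-7, d=3, jump=-2, S_9=-9
t=9: S=-9, d=0, jump=2, S_10=-7
t=10: S=-7, d=1, jump=0, S_11=-7


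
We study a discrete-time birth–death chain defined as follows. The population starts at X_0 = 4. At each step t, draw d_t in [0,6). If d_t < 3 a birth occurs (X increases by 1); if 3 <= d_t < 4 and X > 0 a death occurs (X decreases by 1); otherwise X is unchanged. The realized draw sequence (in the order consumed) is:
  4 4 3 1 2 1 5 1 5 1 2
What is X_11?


t=0: X=4, d=4 → hold, X_1=4
t=1: X=4, d=4 → hold, X_2=4
t=2: X=4, d=3 → death, X_3=3
t=3: X=3, d=1 → birth, X_4=4
t=4: X=4, d=2 → birth, X_5=5
t=5: X=5, d=1 → birth, X_6=6
t=6: X=6, d=5 → hold, X_7=6
t=7: X=6, d=1 → birth, X_8=7
t=8: X=7, d=5 → hold, X_9=7
t=9: X=7, d=1 → birth, X_10=8
t=10: X=8, d=2 → birth, X_11=9

9


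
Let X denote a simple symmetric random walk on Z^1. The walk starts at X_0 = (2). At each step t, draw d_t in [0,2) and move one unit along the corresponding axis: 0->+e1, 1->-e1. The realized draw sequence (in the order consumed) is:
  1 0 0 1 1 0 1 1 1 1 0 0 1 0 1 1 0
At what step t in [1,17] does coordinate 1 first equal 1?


t=0: X=(2), d=1 → -e1, X_1=(1)
t=1: X=(1), d=0 → +e1, X_2=(2)
t=2: X=(2), d=0 → +e1, X_3=(3)
t=3: X=(3), d=1 → -e1, X_4=(2)
t=4: X=(2), d=1 → -e1, X_5=(1)
t=5: X=(1), d=0 → +e1, X_6=(2)
t=6: X=(2), d=1 → -e1, X_7=(1)
t=7: X=(1), d=1 → -e1, X_8=(0)
t=8: X=(0), d=1 → -e1, X_9=(-1)
t=9: X=(-1), d=1 → -e1, X_10=(-2)
t=10: X=(-2), d=0 → +e1, X_11=(-1)
t=11: X=(-1), d=0 → +e1, X_12=(0)
t=12: X=(0), d=1 → -e1, X_13=(-1)
t=13: X=(-1), d=0 → +e1, X_14=(0)
t=14: X=(0), d=1 → -e1, X_15=(-1)
t=15: X=(-1), d=1 → -e1, X_16=(-2)
t=16: X=(-2), d=0 → +e1, X_17=(-1)

1


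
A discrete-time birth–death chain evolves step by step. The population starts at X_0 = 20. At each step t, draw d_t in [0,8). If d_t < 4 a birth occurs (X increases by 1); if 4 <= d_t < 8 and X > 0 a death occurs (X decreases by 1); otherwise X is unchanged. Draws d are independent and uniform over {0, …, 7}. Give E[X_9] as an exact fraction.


20

X can drop by at most 1 per step and X_0 = 20 > T = 9, so X_t >= 20 − t >= 11 > 0 for every t <= 9: the floor at 0 (the 'and X > 0' condition) never binds. Hence X_9 = X_0 + Σ_{t<9} Y_t with i.i.d. increments Y_t = y(d_t) ∈ {+1, −1, 0}.
Outcome values over d=0..7: [1, 1, 1, 1, -1, -1, -1, -1]
Σy = 0, Σy² = 8, M = 8
μ = 0/8 = 0,  σ² = 8/8 − (0)² = 1
E[X_9] = 20 + 9·(0) = 20


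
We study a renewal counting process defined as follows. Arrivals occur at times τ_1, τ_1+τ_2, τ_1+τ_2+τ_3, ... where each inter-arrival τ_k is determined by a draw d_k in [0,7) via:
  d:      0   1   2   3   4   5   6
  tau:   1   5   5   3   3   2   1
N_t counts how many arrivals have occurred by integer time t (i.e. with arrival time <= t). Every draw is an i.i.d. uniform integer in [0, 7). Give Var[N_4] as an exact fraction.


Inter-arrival values over d=0..6: [1, 5, 5, 3, 3, 2, 1]
Each d has probability 1/7, so the pmf of τ is: f(1) = 2/7, f(2) = 1/7, f(3) = 2/7, f(5) = 2/7
Let p_n(j) = P(N_n = j), with p_0 = [1]. Condition on τ_1: p_n(0) = P(τ > n), and for j >= 1, p_n(j) = Σ_{k<=n} f(k)·p_{n−k}(j−1)
p_1 = [5/7, 2/7]  (j = 0..1)
p_2 = [4/7, 17/49, 4/49]  (j = 0..2)
p_3 = [2/7, 27/49, 48/343, 8/343]  (j = 0..3)
p_4 = [2/7, 18/49, 99/343, 124/2401, 16/2401]  (j = 0..4)
E[N_4] = Σ j·p_4(j) = 2704/2401;  E[N_4²] = Σ j²·p_4(j) = 718/343
Var[N_4] = 718/343 − (2704/2401)² = 4755810/5764801

4755810/5764801


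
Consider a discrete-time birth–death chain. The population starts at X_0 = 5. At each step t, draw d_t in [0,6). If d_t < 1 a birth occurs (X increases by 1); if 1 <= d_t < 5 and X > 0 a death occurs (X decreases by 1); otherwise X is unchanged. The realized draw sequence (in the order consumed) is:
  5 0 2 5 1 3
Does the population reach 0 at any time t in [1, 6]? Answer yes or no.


t=0: X=5, d=5 → hold, X_1=5
t=1: X=5, d=0 → birth, X_2=6
t=2: X=6, d=2 → death, X_3=5
t=3: X=5, d=5 → hold, X_4=5
t=4: X=5, d=1 → death, X_5=4
t=5: X=4, d=3 → death, X_6=3

no


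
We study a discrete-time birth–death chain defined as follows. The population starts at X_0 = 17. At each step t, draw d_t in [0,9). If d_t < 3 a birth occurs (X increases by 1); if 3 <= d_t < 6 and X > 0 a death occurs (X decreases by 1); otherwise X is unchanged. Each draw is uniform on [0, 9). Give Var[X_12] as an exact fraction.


X can drop by at most 1 per step and X_0 = 17 > T = 12, so X_t >= 17 − t >= 5 > 0 for every t <= 12: the floor at 0 (the 'and X > 0' condition) never binds. Hence X_12 = X_0 + Σ_{t<12} Y_t with i.i.d. increments Y_t = y(d_t) ∈ {+1, −1, 0}.
Outcome values over d=0..8: [1, 1, 1, -1, -1, -1, 0, 0, 0]
Σy = 0, Σy² = 6, M = 9
μ = 0/9 = 0,  σ² = 6/9 − (0)² = 2/3
Independent increments: Var[X_12] = 12·σ² = 12·(2/3) = 8

8


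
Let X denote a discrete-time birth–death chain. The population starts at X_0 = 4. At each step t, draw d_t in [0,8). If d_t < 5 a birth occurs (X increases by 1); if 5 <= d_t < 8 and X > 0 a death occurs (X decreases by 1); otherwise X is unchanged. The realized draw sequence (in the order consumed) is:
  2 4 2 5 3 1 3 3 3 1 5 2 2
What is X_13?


13

t=0: X=4, d=2 → birth, X_1=5
t=1: X=5, d=4 → birth, X_2=6
t=2: X=6, d=2 → birth, X_3=7
t=3: X=7, d=5 → death, X_4=6
t=4: X=6, d=3 → birth, X_5=7
t=5: X=7, d=1 → birth, X_6=8
t=6: X=8, d=3 → birth, X_7=9
t=7: X=9, d=3 → birth, X_8=10
t=8: X=10, d=3 → birth, X_9=11
t=9: X=11, d=1 → birth, X_10=12
t=10: X=12, d=5 → death, X_11=11
t=11: X=11, d=2 → birth, X_12=12
t=12: X=12, d=2 → birth, X_13=13


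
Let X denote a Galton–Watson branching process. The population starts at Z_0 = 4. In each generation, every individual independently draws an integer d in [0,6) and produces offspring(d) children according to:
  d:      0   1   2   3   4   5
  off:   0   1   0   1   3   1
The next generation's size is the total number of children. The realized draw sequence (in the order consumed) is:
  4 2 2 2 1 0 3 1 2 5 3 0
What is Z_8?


0

gen 0: Z_0=4, draws=[4, 2, 2, 2], offspring=[3, 0, 0, 0], Z_1=3
gen 1: Z_1=3, draws=[1, 0, 3], offspring=[1, 0, 1], Z_2=2
gen 2: Z_2=2, draws=[1, 2], offspring=[1, 0], Z_3=1
gen 3: Z_3=1, draws=[5], offspring=[1], Z_4=1
gen 4: Z_4=1, draws=[3], offspring=[1], Z_5=1
gen 5: Z_5=1, draws=[0], offspring=[0], Z_6=0
gen 6: Z_6=0, draws=[], offspring=[], Z_7=0
gen 7: Z_7=0, draws=[], offspring=[], Z_8=0


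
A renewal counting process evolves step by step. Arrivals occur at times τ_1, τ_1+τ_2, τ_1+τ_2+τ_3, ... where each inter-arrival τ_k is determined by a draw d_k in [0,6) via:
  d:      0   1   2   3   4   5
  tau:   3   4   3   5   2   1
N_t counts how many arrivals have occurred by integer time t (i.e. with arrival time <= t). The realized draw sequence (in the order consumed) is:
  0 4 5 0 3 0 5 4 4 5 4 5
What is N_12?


draw d_1=0: τ_1=3, arrival time A_1=3
draw d_2=4: τ_2=2, arrival time A_2=5
draw d_3=5: τ_3=1, arrival time A_3=6
draw d_4=0: τ_4=3, arrival time A_4=9
draw d_5=3: τ_5=5, arrival time A_5=14
draw d_6=0: τ_6=3, arrival time A_6=17
draw d_7=5: τ_7=1, arrival time A_7=18
draw d_8=4: τ_8=2, arrival time A_8=20
draw d_9=4: τ_9=2, arrival time A_9=22
draw d_10=5: τ_10=1, arrival time A_10=23
draw d_11=4: τ_11=2, arrival time A_11=25
draw d_12=5: τ_12=1, arrival time A_12=26
N_t over t=0..12: 0:0 1:0 2:0 3:1 4:1 5:2 6:3 7:3 8:3 9:4 10:4 11:4 12:4

4


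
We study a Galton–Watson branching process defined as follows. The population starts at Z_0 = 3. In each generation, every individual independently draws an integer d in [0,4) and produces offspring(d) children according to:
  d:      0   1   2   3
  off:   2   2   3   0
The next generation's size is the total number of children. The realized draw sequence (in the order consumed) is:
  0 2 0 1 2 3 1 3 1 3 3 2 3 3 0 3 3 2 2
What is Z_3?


11

gen 0: Z_0=3, draws=[0, 2, 0], offspring=[2, 3, 2], Z_1=7
gen 1: Z_1=7, draws=[1, 2, 3, 1, 3, 1, 3], offspring=[2, 3, 0, 2, 0, 2, 0], Z_2=9
gen 2: Z_2=9, draws=[3, 2, 3, 3, 0, 3, 3, 2, 2], offspring=[0, 3, 0, 0, 2, 0, 0, 3, 3], Z_3=11


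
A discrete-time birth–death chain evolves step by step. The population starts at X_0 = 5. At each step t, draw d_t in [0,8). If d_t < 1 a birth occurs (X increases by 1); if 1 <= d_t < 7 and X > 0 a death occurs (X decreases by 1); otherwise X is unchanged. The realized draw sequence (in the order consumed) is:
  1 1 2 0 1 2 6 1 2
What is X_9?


0

t=0: X=5, d=1 → death, X_1=4
t=1: X=4, d=1 → death, X_2=3
t=2: X=3, d=2 → death, X_3=2
t=3: X=2, d=0 → birth, X_4=3
t=4: X=3, d=1 → death, X_5=2
t=5: X=2, d=2 → death, X_6=1
t=6: X=1, d=6 → death, X_7=0
t=7: X=0, d=1 → hold, X_8=0
t=8: X=0, d=2 → hold, X_9=0


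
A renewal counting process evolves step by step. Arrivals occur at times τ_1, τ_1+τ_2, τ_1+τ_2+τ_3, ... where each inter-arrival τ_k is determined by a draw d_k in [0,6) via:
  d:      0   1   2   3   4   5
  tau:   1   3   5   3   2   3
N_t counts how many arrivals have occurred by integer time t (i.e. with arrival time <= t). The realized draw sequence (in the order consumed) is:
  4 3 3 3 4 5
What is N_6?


draw d_1=4: τ_1=2, arrival time A_1=2
draw d_2=3: τ_2=3, arrival time A_2=5
draw d_3=3: τ_3=3, arrival time A_3=8
draw d_4=3: τ_4=3, arrival time A_4=11
draw d_5=4: τ_5=2, arrival time A_5=13
draw d_6=5: τ_6=3, arrival time A_6=16
N_t over t=0..6: 0:0 1:0 2:1 3:1 4:1 5:2 6:2

2


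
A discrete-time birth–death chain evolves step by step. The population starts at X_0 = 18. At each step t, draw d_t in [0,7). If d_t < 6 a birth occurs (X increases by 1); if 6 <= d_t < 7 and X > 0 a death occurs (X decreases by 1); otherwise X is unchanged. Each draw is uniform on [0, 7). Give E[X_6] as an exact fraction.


X can drop by at most 1 per step and X_0 = 18 > T = 6, so X_t >= 18 − t >= 12 > 0 for every t <= 6: the floor at 0 (the 'and X > 0' condition) never binds. Hence X_6 = X_0 + Σ_{t<6} Y_t with i.i.d. increments Y_t = y(d_t) ∈ {+1, −1, 0}.
Outcome values over d=0..6: [1, 1, 1, 1, 1, 1, -1]
Σy = 5, Σy² = 7, M = 7
μ = 5/7 = 5/7,  σ² = 7/7 − (5/7)² = 24/49
E[X_6] = 18 + 6·(5/7) = 156/7

156/7


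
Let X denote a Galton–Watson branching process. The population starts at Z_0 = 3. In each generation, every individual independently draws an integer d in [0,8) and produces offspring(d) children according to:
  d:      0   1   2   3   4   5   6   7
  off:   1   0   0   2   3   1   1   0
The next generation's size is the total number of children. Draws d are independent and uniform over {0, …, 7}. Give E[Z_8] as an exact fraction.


3

Outcome values over d=0..7: [1, 0, 0, 2, 3, 1, 1, 0]
Σy = 8, Σy² = 16, M = 8
μ = 8/8 = 1,  σ² = 16/8 − (1)² = 1
E[Z_0] = 3
E[Z_1] = 1·E[Z_0] = 3
E[Z_2] = 1·E[Z_1] = 3
E[Z_3] = 1·E[Z_2] = 3
E[Z_4] = 1·E[Z_3] = 3
E[Z_5] = 1·E[Z_4] = 3
E[Z_6] = 1·E[Z_5] = 3
E[Z_7] = 1·E[Z_6] = 3
E[Z_8] = 1·E[Z_7] = 3


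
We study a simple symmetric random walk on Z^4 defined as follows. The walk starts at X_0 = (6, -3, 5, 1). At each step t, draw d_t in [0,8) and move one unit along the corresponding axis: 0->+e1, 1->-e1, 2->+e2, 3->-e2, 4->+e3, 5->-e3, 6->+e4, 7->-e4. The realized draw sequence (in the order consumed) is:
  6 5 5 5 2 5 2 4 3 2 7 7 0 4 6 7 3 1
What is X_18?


(6, -2, 3, 0)

t=0: X=(6, -3, 5, 1), d=6 → +e4, X_1=(6, -3, 5, 2)
t=1: X=(6, -3, 5, 2), d=5 → -e3, X_2=(6, -3, 4, 2)
t=2: X=(6, -3, 4, 2), d=5 → -e3, X_3=(6, -3, 3, 2)
t=3: X=(6, -3, 3, 2), d=5 → -e3, X_4=(6, -3, 2, 2)
t=4: X=(6, -3, 2, 2), d=2 → +e2, X_5=(6, -2, 2, 2)
t=5: X=(6, -2, 2, 2), d=5 → -e3, X_6=(6, -2, 1, 2)
t=6: X=(6, -2, 1, 2), d=2 → +e2, X_7=(6, -1, 1, 2)
t=7: X=(6, -1, 1, 2), d=4 → +e3, X_8=(6, -1, 2, 2)
t=8: X=(6, -1, 2, 2), d=3 → -e2, X_9=(6, -2, 2, 2)
t=9: X=(6, -2, 2, 2), d=2 → +e2, X_10=(6, -1, 2, 2)
t=10: X=(6, -1, 2, 2), d=7 → -e4, X_11=(6, -1, 2, 1)
t=11: X=(6, -1, 2, 1), d=7 → -e4, X_12=(6, -1, 2, 0)
t=12: X=(6, -1, 2, 0), d=0 → +e1, X_13=(7, -1, 2, 0)
t=13: X=(7, -1, 2, 0), d=4 → +e3, X_14=(7, -1, 3, 0)
t=14: X=(7, -1, 3, 0), d=6 → +e4, X_15=(7, -1, 3, 1)
t=15: X=(7, -1, 3, 1), d=7 → -e4, X_16=(7, -1, 3, 0)
t=16: X=(7, -1, 3, 0), d=3 → -e2, X_17=(7, -2, 3, 0)
t=17: X=(7, -2, 3, 0), d=1 → -e1, X_18=(6, -2, 3, 0)


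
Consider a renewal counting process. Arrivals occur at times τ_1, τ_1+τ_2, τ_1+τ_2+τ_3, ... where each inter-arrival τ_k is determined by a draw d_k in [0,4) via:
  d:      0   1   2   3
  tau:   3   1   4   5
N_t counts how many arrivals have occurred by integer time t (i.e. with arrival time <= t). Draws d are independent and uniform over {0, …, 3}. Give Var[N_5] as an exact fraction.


Inter-arrival values over d=0..3: [3, 1, 4, 5]
Each d has probability 1/4, so the pmf of τ is: f(1) = 1/4, f(3) = 1/4, f(4) = 1/4, f(5) = 1/4
Let p_n(j) = P(N_n = j), with p_0 = [1]. Condition on τ_1: p_n(0) = P(τ > n), and for j >= 1, p_n(j) = Σ_{k<=n} f(k)·p_{n−k}(j−1)
p_1 = [3/4, 1/4]  (j = 0..1)
p_2 = [3/4, 3/16, 1/16]  (j = 0..2)
p_3 = [1/2, 7/16, 3/64, 1/64]  (j = 0..3)
p_4 = [1/4, 9/16, 11/64, 3/256, 1/256]  (j = 0..4)
p_5 = [0, 11/16, 1/4, 15/256, 3/1024, 1/1024]  (j = 0..5)
E[N_5] = Σ j·p_5(j) = 1413/1024;  E[N_5²] = Σ j²·p_5(j) = 2341/1024
Var[N_5] = 2341/1024 − (1413/1024)² = 400615/1048576

400615/1048576


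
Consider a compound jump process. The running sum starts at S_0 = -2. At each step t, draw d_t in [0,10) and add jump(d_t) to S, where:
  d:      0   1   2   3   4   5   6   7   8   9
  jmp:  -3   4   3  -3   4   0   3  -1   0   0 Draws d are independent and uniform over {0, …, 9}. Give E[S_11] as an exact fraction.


Outcome values over d=0..9: [-3, 4, 3, -3, 4, 0, 3, -1, 0, 0]
Σy = 7, Σy² = 69, M = 10
μ = 7/10 = 7/10,  σ² = 69/10 − (7/10)² = 641/100
E[S_11] = -2 + 11·(7/10) = 57/10

57/10


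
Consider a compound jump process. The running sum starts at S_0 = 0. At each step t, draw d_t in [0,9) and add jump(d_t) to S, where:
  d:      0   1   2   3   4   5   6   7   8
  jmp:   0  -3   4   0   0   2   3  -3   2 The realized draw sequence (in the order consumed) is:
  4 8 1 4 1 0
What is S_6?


-4

t=0: S=0, d=4, jump=0, S_1=0
t=1: S=0, d=8, jump=2, S_2=2
t=2: S=2, d=1, jump=-3, S_3=-1
t=3: S=-1, d=4, jump=0, S_4=-1
t=4: S=-1, d=1, jump=-3, S_5=-4
t=5: S=-4, d=0, jump=0, S_6=-4


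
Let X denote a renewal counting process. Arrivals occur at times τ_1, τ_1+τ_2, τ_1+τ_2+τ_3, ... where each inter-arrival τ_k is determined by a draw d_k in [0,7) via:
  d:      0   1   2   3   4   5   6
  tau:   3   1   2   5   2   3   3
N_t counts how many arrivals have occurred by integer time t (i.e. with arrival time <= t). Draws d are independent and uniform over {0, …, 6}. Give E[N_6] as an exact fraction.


235866/117649

Inter-arrival values over d=0..6: [3, 1, 2, 5, 2, 3, 3]
Each d has probability 1/7, so the pmf of τ is: f(1) = 1/7, f(2) = 2/7, f(3) = 3/7, f(5) = 1/7
Renewal equation for m(n) = E[N_n]: condition on τ_1 = k (if k <= n, one arrival plus a fresh copy on the remaining n−k steps): m(n) = F(n) + Σ_{k<=n} f(k)·m(n−k), where F(n) = P(τ <= n) and m(0) = 0
m(1) = F(1) = 1/7
m(2) = F(2) + f(1)·m(1) = 3/7 + 1/7·1/7 = 22/49
m(3) = F(3) + f(1)·m(2) + f(2)·m(1) = 6/7 + 1/7·22/49 + 2/7·1/7 = 330/343
m(4) = F(4) + f(1)·m(3) + f(2)·m(2) + f(3)·m(1) = 6/7 + 1/7·330/343 + 2/7·22/49 + 3/7·1/7 = 2843/2401
m(5) = F(5) + f(1)·m(4) + f(2)·m(3) + f(3)·m(2) = 1 + 1/7·2843/2401 + 2/7·330/343 + 3/7·22/49 = 27504/16807
m(6) = F(6) + f(1)·m(5) + f(2)·m(4) + f(3)·m(3) + f(5)·m(1) = 1 + 1/7·27504/16807 + 2/7·2843/2401 + 3/7·330/343 + 1/7·1/7 = 235866/117649
E[N_6] = m(6) = 235866/117649


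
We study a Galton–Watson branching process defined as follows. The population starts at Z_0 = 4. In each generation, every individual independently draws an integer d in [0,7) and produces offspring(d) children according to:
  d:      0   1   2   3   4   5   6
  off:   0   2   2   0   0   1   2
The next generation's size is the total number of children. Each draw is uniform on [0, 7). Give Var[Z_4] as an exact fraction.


Outcome values over d=0..6: [0, 2, 2, 0, 0, 1, 2]
Σy = 7, Σy² = 13, M = 7
μ = 7/7 = 1,  σ² = 13/7 − (1)² = 6/7
V_0 = 0, E_0 = 4
V_1 = 6/7·E_0 + (1)²·V_0 = 24/7;  E_1 = 4
V_2 = 6/7·E_1 + (1)²·V_1 = 48/7;  E_2 = 4
V_3 = 6/7·E_2 + (1)²·V_2 = 72/7;  E_3 = 4
V_4 = 6/7·E_3 + (1)²·V_3 = 96/7;  E_4 = 4

96/7


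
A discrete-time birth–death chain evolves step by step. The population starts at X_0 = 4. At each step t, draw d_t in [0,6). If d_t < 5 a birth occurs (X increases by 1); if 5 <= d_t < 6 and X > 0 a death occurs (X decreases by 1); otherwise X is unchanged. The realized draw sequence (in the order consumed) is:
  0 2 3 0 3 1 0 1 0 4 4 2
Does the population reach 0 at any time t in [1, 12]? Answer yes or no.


t=0: X=4, d=0 → birth, X_1=5
t=1: X=5, d=2 → birth, X_2=6
t=2: X=6, d=3 → birth, X_3=7
t=3: X=7, d=0 → birth, X_4=8
t=4: X=8, d=3 → birth, X_5=9
t=5: X=9, d=1 → birth, X_6=10
t=6: X=10, d=0 → birth, X_7=11
t=7: X=11, d=1 → birth, X_8=12
t=8: X=12, d=0 → birth, X_9=13
t=9: X=13, d=4 → birth, X_10=14
t=10: X=14, d=4 → birth, X_11=15
t=11: X=15, d=2 → birth, X_12=16

no


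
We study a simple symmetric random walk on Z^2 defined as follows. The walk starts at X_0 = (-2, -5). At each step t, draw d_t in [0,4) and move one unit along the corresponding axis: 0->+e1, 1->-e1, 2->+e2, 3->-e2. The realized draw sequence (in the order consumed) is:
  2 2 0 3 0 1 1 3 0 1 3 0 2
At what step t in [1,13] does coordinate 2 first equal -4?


1

t=0: X=(-2, -5), d=2 → +e2, X_1=(-2, -4)
t=1: X=(-2, -4), d=2 → +e2, X_2=(-2, -3)
t=2: X=(-2, -3), d=0 → +e1, X_3=(-1, -3)
t=3: X=(-1, -3), d=3 → -e2, X_4=(-1, -4)
t=4: X=(-1, -4), d=0 → +e1, X_5=(0, -4)
t=5: X=(0, -4), d=1 → -e1, X_6=(-1, -4)
t=6: X=(-1, -4), d=1 → -e1, X_7=(-2, -4)
t=7: X=(-2, -4), d=3 → -e2, X_8=(-2, -5)
t=8: X=(-2, -5), d=0 → +e1, X_9=(-1, -5)
t=9: X=(-1, -5), d=1 → -e1, X_10=(-2, -5)
t=10: X=(-2, -5), d=3 → -e2, X_11=(-2, -6)
t=11: X=(-2, -6), d=0 → +e1, X_12=(-1, -6)
t=12: X=(-1, -6), d=2 → +e2, X_13=(-1, -5)


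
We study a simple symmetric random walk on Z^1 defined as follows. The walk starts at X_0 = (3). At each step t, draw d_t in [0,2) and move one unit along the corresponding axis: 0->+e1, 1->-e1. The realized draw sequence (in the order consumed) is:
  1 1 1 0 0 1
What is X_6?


(1)

t=0: X=(3), d=1 → -e1, X_1=(2)
t=1: X=(2), d=1 → -e1, X_2=(1)
t=2: X=(1), d=1 → -e1, X_3=(0)
t=3: X=(0), d=0 → +e1, X_4=(1)
t=4: X=(1), d=0 → +e1, X_5=(2)
t=5: X=(2), d=1 → -e1, X_6=(1)


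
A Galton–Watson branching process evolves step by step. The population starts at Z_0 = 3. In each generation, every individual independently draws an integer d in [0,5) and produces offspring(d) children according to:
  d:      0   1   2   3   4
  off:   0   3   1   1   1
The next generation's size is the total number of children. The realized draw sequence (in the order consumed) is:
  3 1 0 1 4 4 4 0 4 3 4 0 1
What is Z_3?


gen 0: Z_0=3, draws=[3, 1, 0], offspring=[1, 3, 0], Z_1=4
gen 1: Z_1=4, draws=[1, 4, 4, 4], offspring=[3, 1, 1, 1], Z_2=6
gen 2: Z_2=6, draws=[0, 4, 3, 4, 0, 1], offspring=[0, 1, 1, 1, 0, 3], Z_3=6

6


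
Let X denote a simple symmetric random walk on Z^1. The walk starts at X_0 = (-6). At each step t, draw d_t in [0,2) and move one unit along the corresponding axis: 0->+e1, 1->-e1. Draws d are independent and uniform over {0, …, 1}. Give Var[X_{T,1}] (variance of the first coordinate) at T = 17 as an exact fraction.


Outcome values over d=0..1: [1, -1]
Σy = 0, Σy² = 2, M = 2
μ = 0/2 = 0,  σ² = 2/2 − (0)² = 1
Independent increments: Var[X_17] = 17·σ² = 17·(1) = 17

17


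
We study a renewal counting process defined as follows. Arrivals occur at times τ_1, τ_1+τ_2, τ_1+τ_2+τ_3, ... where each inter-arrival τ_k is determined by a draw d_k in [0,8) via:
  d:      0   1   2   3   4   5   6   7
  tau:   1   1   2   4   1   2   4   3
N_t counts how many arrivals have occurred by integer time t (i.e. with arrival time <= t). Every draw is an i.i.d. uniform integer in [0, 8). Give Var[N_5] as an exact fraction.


850782823/1073741824

Inter-arrival values over d=0..7: [1, 1, 2, 4, 1, 2, 4, 3]
Each d has probability 1/8, so the pmf of τ is: f(1) = 3/8, f(2) = 1/4, f(3) = 1/8, f(4) = 1/4
Let p_n(j) = P(N_n = j), with p_0 = [1]. Condition on τ_1: p_n(0) = P(τ > n), and for j >= 1, p_n(j) = Σ_{k<=n} f(k)·p_{n−k}(j−1)
p_1 = [5/8, 3/8]  (j = 0..1)
p_2 = [3/8, 31/64, 9/64]  (j = 0..2)
p_3 = [1/4, 27/64, 141/512, 27/512]  (j = 0..3)
p_4 = [0, 33/64, 167/512, 567/4096, 81/4096]  (j = 0..4)
p_5 = [0, 17/64, 29/64, 855/4096, 2133/32768, 243/32768]  (j = 0..5)
E[N_5] = Σ j·p_5(j) = 68667/32768;  E[N_5²] = Σ j²·p_5(j) = 169859/32768
Var[N_5] = 169859/32768 − (68667/32768)² = 850782823/1073741824


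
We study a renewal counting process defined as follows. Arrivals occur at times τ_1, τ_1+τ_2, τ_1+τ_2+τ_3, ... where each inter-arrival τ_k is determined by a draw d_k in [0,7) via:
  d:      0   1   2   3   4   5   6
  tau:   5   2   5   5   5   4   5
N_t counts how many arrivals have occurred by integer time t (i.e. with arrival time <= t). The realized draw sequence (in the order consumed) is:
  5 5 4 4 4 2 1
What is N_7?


1

draw d_1=5: τ_1=4, arrival time A_1=4
draw d_2=5: τ_2=4, arrival time A_2=8
draw d_3=4: τ_3=5, arrival time A_3=13
draw d_4=4: τ_4=5, arrival time A_4=18
draw d_5=4: τ_5=5, arrival time A_5=23
draw d_6=2: τ_6=5, arrival time A_6=28
draw d_7=1: τ_7=2, arrival time A_7=30
N_t over t=0..7: 0:0 1:0 2:0 3:0 4:1 5:1 6:1 7:1


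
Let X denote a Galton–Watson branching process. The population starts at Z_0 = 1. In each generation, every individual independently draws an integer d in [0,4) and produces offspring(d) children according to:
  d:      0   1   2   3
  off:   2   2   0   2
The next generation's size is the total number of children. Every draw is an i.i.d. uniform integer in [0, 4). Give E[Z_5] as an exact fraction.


Outcome values over d=0..3: [2, 2, 0, 2]
Σy = 6, Σy² = 12, M = 4
μ = 6/4 = 3/2,  σ² = 12/4 − (3/2)² = 3/4
E[Z_0] = 1
E[Z_1] = 3/2·E[Z_0] = 3/2
E[Z_2] = 3/2·E[Z_1] = 9/4
E[Z_3] = 3/2·E[Z_2] = 27/8
E[Z_4] = 3/2·E[Z_3] = 81/16
E[Z_5] = 3/2·E[Z_4] = 243/32

243/32


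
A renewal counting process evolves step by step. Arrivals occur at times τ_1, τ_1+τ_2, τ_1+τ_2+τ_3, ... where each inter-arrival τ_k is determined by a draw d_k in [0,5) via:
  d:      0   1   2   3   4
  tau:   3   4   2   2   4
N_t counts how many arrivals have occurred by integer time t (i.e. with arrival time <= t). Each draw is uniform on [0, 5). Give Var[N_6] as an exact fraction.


4976/15625

Inter-arrival values over d=0..4: [3, 4, 2, 2, 4]
Each d has probability 1/5, so the pmf of τ is: f(2) = 2/5, f(3) = 1/5, f(4) = 2/5
Let p_n(j) = P(N_n = j), with p_0 = [1]. Condition on τ_1: p_n(0) = P(τ > n), and for j >= 1, p_n(j) = Σ_{k<=n} f(k)·p_{n−k}(j−1)
p_1 = [1]  (j = 0)
p_2 = [3/5, 2/5]  (j = 0..1)
p_3 = [2/5, 3/5]  (j = 0..1)
p_4 = [0, 21/25, 4/25]  (j = 0..2)
p_5 = [0, 17/25, 8/25]  (j = 0..2)
p_6 = [0, 8/25, 77/125, 8/125]  (j = 0..3)
E[N_6] = Σ j·p_6(j) = 218/125;  E[N_6²] = Σ j²·p_6(j) = 84/25
Var[N_6] = 84/25 − (218/125)² = 4976/15625


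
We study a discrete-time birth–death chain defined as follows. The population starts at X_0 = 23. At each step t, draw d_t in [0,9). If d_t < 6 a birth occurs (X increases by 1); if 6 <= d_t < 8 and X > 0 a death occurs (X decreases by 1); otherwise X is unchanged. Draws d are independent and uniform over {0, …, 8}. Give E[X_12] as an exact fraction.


85/3

X can drop by at most 1 per step and X_0 = 23 > T = 12, so X_t >= 23 − t >= 11 > 0 for every t <= 12: the floor at 0 (the 'and X > 0' condition) never binds. Hence X_12 = X_0 + Σ_{t<12} Y_t with i.i.d. increments Y_t = y(d_t) ∈ {+1, −1, 0}.
Outcome values over d=0..8: [1, 1, 1, 1, 1, 1, -1, -1, 0]
Σy = 4, Σy² = 8, M = 9
μ = 4/9 = 4/9,  σ² = 8/9 − (4/9)² = 56/81
E[X_12] = 23 + 12·(4/9) = 85/3


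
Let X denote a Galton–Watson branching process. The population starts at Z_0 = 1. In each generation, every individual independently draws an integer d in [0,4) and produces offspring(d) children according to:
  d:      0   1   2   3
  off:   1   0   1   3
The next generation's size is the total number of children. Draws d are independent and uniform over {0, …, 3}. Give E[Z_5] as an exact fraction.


3125/1024

Outcome values over d=0..3: [1, 0, 1, 3]
Σy = 5, Σy² = 11, M = 4
μ = 5/4 = 5/4,  σ² = 11/4 − (5/4)² = 19/16
E[Z_0] = 1
E[Z_1] = 5/4·E[Z_0] = 5/4
E[Z_2] = 5/4·E[Z_1] = 25/16
E[Z_3] = 5/4·E[Z_2] = 125/64
E[Z_4] = 5/4·E[Z_3] = 625/256
E[Z_5] = 5/4·E[Z_4] = 3125/1024


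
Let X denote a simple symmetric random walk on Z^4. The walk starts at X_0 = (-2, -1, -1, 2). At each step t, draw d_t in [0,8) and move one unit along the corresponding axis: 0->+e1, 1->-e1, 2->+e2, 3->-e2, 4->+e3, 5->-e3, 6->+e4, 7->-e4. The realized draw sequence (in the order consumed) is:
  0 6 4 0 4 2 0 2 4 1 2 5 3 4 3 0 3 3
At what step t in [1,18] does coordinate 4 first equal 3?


2

t=0: X=(-2, -1, -1, 2), d=0 → +e1, X_1=(-1, -1, -1, 2)
t=1: X=(-1, -1, -1, 2), d=6 → +e4, X_2=(-1, -1, -1, 3)
t=2: X=(-1, -1, -1, 3), d=4 → +e3, X_3=(-1, -1, 0, 3)
t=3: X=(-1, -1, 0, 3), d=0 → +e1, X_4=(0, -1, 0, 3)
t=4: X=(0, -1, 0, 3), d=4 → +e3, X_5=(0, -1, 1, 3)
t=5: X=(0, -1, 1, 3), d=2 → +e2, X_6=(0, 0, 1, 3)
t=6: X=(0, 0, 1, 3), d=0 → +e1, X_7=(1, 0, 1, 3)
t=7: X=(1, 0, 1, 3), d=2 → +e2, X_8=(1, 1, 1, 3)
t=8: X=(1, 1, 1, 3), d=4 → +e3, X_9=(1, 1, 2, 3)
t=9: X=(1, 1, 2, 3), d=1 → -e1, X_10=(0, 1, 2, 3)
t=10: X=(0, 1, 2, 3), d=2 → +e2, X_11=(0, 2, 2, 3)
t=11: X=(0, 2, 2, 3), d=5 → -e3, X_12=(0, 2, 1, 3)
t=12: X=(0, 2, 1, 3), d=3 → -e2, X_13=(0, 1, 1, 3)
t=13: X=(0, 1, 1, 3), d=4 → +e3, X_14=(0, 1, 2, 3)
t=14: X=(0, 1, 2, 3), d=3 → -e2, X_15=(0, 0, 2, 3)
t=15: X=(0, 0, 2, 3), d=0 → +e1, X_16=(1, 0, 2, 3)
t=16: X=(1, 0, 2, 3), d=3 → -e2, X_17=(1, -1, 2, 3)
t=17: X=(1, -1, 2, 3), d=3 → -e2, X_18=(1, -2, 2, 3)


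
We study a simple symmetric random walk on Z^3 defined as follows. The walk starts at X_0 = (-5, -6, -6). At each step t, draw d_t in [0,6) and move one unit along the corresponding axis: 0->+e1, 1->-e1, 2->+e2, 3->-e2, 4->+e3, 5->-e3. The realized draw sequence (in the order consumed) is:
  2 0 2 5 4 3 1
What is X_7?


t=0: X=(-5, -6, -6), d=2 → +e2, X_1=(-5, -5, -6)
t=1: X=(-5, -5, -6), d=0 → +e1, X_2=(-4, -5, -6)
t=2: X=(-4, -5, -6), d=2 → +e2, X_3=(-4, -4, -6)
t=3: X=(-4, -4, -6), d=5 → -e3, X_4=(-4, -4, -7)
t=4: X=(-4, -4, -7), d=4 → +e3, X_5=(-4, -4, -6)
t=5: X=(-4, -4, -6), d=3 → -e2, X_6=(-4, -5, -6)
t=6: X=(-4, -5, -6), d=1 → -e1, X_7=(-5, -5, -6)

(-5, -5, -6)


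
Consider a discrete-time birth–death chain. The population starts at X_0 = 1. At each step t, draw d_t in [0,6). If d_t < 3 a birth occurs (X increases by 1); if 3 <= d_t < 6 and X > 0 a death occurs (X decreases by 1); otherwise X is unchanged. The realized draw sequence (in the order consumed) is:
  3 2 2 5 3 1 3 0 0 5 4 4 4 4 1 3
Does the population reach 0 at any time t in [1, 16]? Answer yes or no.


t=0: X=1, d=3 → death, X_1=0
t=1: X=0, d=2 → birth, X_2=1
t=2: X=1, d=2 → birth, X_3=2
t=3: X=2, d=5 → death, X_4=1
t=4: X=1, d=3 → death, X_5=0
t=5: X=0, d=1 → birth, X_6=1
t=6: X=1, d=3 → death, X_7=0
t=7: X=0, d=0 → birth, X_8=1
t=8: X=1, d=0 → birth, X_9=2
t=9: X=2, d=5 → death, X_10=1
t=10: X=1, d=4 → death, X_11=0
t=11: X=0, d=4 → hold, X_12=0
t=12: X=0, d=4 → hold, X_13=0
t=13: X=0, d=4 → hold, X_14=0
t=14: X=0, d=1 → birth, X_15=1
t=15: X=1, d=3 → death, X_16=0

yes


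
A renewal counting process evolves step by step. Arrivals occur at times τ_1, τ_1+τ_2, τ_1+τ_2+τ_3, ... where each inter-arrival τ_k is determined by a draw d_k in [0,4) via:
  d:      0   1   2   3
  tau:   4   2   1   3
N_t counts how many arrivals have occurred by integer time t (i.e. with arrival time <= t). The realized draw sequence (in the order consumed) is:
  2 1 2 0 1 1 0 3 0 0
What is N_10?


5

draw d_1=2: τ_1=1, arrival time A_1=1
draw d_2=1: τ_2=2, arrival time A_2=3
draw d_3=2: τ_3=1, arrival time A_3=4
draw d_4=0: τ_4=4, arrival time A_4=8
draw d_5=1: τ_5=2, arrival time A_5=10
draw d_6=1: τ_6=2, arrival time A_6=12
draw d_7=0: τ_7=4, arrival time A_7=16
draw d_8=3: τ_8=3, arrival time A_8=19
draw d_9=0: τ_9=4, arrival time A_9=23
draw d_10=0: τ_10=4, arrival time A_10=27
N_t over t=0..10: 0:0 1:1 2:1 3:2 4:3 5:3 6:3 7:3 8:4 9:4 10:5


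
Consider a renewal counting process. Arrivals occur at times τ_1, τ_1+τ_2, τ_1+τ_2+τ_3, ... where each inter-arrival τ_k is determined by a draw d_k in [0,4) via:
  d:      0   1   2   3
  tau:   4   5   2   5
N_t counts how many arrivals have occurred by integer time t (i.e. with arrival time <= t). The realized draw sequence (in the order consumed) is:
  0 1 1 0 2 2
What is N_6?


draw d_1=0: τ_1=4, arrival time A_1=4
draw d_2=1: τ_2=5, arrival time A_2=9
draw d_3=1: τ_3=5, arrival time A_3=14
draw d_4=0: τ_4=4, arrival time A_4=18
draw d_5=2: τ_5=2, arrival time A_5=20
draw d_6=2: τ_6=2, arrival time A_6=22
N_t over t=0..6: 0:0 1:0 2:0 3:0 4:1 5:1 6:1

1


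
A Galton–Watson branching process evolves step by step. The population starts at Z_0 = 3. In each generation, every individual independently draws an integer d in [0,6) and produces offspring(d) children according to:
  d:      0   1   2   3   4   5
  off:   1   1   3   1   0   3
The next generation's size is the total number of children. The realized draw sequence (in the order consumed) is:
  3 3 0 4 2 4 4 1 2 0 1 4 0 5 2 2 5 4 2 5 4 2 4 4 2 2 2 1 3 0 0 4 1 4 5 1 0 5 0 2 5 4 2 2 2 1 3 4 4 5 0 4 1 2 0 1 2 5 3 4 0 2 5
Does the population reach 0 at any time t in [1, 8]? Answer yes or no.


no

gen 0: Z_0=3, draws=[3, 3, 0], offspring=[1, 1, 1], Z_1=3
gen 1: Z_1=3, draws=[4, 2, 4], offspring=[0, 3, 0], Z_2=3
gen 2: Z_2=3, draws=[4, 1, 2], offspring=[0, 1, 3], Z_3=4
gen 3: Z_3=4, draws=[0, 1, 4, 0], offspring=[1, 1, 0, 1], Z_4=3
gen 4: Z_4=3, draws=[5, 2, 2], offspring=[3, 3, 3], Z_5=9
gen 5: Z_5=9, draws=[5, 4, 2, 5, 4, 2, 4, 4, 2], offspring=[3, 0, 3, 3, 0, 3, 0, 0, 3], Z_6=15
gen 6: Z_6=15, draws=[2, 2, 1, 3, 0, 0, 4, 1, 4, 5, 1, 0, 5, 0, 2], offspring=[3, 3, 1, 1, 1, 1, 0, 1, 0, 3, 1, 1, 3, 1, 3], Z_7=23
gen 7: Z_7=23, draws=[5, 4, 2, 2, 2, 1, 3, 4, 4, 5, 0, 4, 1, 2, 0, 1, 2, 5, 3, 4, 0, 2, 5], offspring=[3, 0, 3, 3, 3, 1, 1, 0, 0, 3, 1, 0, 1, 3, 1, 1, 3, 3, 1, 0, 1, 3, 3], Z_8=38


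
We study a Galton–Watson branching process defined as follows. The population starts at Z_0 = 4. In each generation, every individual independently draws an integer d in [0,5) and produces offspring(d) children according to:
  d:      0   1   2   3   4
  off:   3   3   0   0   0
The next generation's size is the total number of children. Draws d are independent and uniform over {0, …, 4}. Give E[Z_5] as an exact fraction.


31104/3125

Outcome values over d=0..4: [3, 3, 0, 0, 0]
Σy = 6, Σy² = 18, M = 5
μ = 6/5 = 6/5,  σ² = 18/5 − (6/5)² = 54/25
E[Z_0] = 4
E[Z_1] = 6/5·E[Z_0] = 24/5
E[Z_2] = 6/5·E[Z_1] = 144/25
E[Z_3] = 6/5·E[Z_2] = 864/125
E[Z_4] = 6/5·E[Z_3] = 5184/625
E[Z_5] = 6/5·E[Z_4] = 31104/3125


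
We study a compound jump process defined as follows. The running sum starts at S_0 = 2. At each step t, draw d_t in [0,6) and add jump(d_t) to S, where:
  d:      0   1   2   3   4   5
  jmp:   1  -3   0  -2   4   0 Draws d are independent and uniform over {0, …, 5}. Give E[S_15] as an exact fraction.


Outcome values over d=0..5: [1, -3, 0, -2, 4, 0]
Σy = 0, Σy² = 30, M = 6
μ = 0/6 = 0,  σ² = 30/6 − (0)² = 5
E[S_15] = 2 + 15·(0) = 2

2


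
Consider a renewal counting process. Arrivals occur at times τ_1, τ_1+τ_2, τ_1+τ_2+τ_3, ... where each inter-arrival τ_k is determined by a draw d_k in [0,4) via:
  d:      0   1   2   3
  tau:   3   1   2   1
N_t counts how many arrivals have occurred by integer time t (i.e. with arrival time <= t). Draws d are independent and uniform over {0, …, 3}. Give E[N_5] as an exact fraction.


Inter-arrival values over d=0..3: [3, 1, 2, 1]
Each d has probability 1/4, so the pmf of τ is: f(1) = 1/2, f(2) = 1/4, f(3) = 1/4
Renewal equation for m(n) = E[N_n]: condition on τ_1 = k (if k <= n, one arrival plus a fresh copy on the remaining n−k steps): m(n) = F(n) + Σ_{k<=n} f(k)·m(n−k), where F(n) = P(τ <= n) and m(0) = 0
m(1) = F(1) = 1/2
m(2) = F(2) + f(1)·m(1) = 3/4 + 1/2·1/2 = 1
m(3) = F(3) + f(1)·m(2) + f(2)·m(1) = 1 + 1/2·1 + 1/4·1/2 = 13/8
m(4) = F(4) + f(1)·m(3) + f(2)·m(2) + f(3)·m(1) = 1 + 1/2·13/8 + 1/4·1 + 1/4·1/2 = 35/16
m(5) = F(5) + f(1)·m(4) + f(2)·m(3) + f(3)·m(2) = 1 + 1/2·35/16 + 1/4·13/8 + 1/4·1 = 11/4
E[N_5] = m(5) = 11/4

11/4
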